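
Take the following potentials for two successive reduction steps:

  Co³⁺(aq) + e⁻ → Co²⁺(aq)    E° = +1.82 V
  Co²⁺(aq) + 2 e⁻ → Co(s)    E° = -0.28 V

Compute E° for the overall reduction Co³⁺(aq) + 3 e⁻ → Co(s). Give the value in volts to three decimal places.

+0.420 V

Standard free energies of sequential steps add: ΔG°₃ = ΔG°₁ + ΔG°₂, so n₃E°₃ = n₁E°₁ + n₂E°₂.
E°₃ = (1×+1.82 + 2×-0.28) / 3 = (+1.260) / 3 = +0.420 V.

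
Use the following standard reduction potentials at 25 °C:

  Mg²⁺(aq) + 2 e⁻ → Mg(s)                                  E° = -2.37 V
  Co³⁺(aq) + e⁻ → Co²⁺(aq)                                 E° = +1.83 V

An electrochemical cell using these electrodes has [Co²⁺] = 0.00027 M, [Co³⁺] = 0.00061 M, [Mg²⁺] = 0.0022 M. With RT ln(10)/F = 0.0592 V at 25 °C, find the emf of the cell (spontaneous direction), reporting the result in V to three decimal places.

+4.300 V

Co³⁺/Co²⁺ is the cathode (higher E°), Mg²⁺/Mg the anode: E°cell = +1.83 − (-2.37) = +4.20 V, n = 2.
Overall: 2 Co³⁺(aq) + Mg(s) → 2 Co²⁺(aq) + Mg²⁺(aq)
Q = [Co²⁺]^2·[Mg²⁺] / ([Co³⁺]^2); log Q = -3.366.
E = E° − (0.0592/n) log Q = +4.20 − (0.0592/2)(-3.366) = +4.300 V.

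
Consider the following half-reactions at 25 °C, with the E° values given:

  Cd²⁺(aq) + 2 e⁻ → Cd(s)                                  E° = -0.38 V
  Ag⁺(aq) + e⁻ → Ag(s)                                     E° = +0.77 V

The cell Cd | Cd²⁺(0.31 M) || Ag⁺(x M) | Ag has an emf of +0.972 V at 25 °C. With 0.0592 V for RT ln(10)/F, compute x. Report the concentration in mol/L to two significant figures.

0.00055 M

Ag⁺/Ag is the cathode, Cd²⁺/Cd the anode: E°cell = +1.15 V, n = 2.
Overall reaction: 2 Ag⁺(aq) + Cd(s) → 2 Ag(s) + Cd²⁺(aq); Q = [Cd²⁺]^1/[Ag⁺]^2.
From E = E° − (0.0592/n) log Q: log Q = (E° − E)·n/0.0592 = (+1.15 − (+0.972))·2/0.0592 = 6.0135.
So 2·log[Ag⁺] = 1·log(0.31) − log Q = -0.5086 − (6.0135) = -6.5221; log[Ag⁺] = -6.5221 / 2 = -3.2611; [Ag⁺] = 10^(-3.2611) ≈ 0.00055 M.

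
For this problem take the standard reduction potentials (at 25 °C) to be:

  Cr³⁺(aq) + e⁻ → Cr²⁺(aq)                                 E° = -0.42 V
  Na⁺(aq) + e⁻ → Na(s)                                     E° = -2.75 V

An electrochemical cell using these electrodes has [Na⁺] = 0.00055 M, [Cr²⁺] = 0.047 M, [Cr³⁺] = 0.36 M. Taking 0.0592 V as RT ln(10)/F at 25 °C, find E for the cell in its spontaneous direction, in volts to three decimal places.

Cr³⁺/Cr²⁺ is the cathode (higher E°), Na⁺/Na the anode: E°cell = -0.42 − (-2.75) = +2.33 V, n = 1.
Overall: Cr³⁺(aq) + Na(s) → Cr²⁺(aq) + Na⁺(aq)
Q = [Cr²⁺]·[Na⁺] / ([Cr³⁺]); log Q = -4.144.
E = E° − (0.0592/n) log Q = +2.33 − (0.0592/1)(-4.144) = +2.575 V.

+2.575 V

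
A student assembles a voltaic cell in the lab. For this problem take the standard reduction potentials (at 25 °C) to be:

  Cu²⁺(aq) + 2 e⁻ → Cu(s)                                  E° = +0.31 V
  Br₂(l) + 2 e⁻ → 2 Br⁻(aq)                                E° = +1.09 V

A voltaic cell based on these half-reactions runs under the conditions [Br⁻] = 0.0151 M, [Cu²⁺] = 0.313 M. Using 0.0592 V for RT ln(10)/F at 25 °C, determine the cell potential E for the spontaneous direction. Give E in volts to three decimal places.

+0.903 V

Br₂/Br⁻ is the cathode (higher E°), Cu²⁺/Cu the anode: E°cell = +1.09 − (+0.31) = +0.78 V, n = 2.
Overall: Br₂(l) + Cu(s) → 2 Br⁻(aq) + Cu²⁺(aq)
Q = [Br⁻]^2·[Cu²⁺]; log Q = -4.147.
E = E° − (0.0592/n) log Q = +0.78 − (0.0592/2)(-4.147) = +0.903 V.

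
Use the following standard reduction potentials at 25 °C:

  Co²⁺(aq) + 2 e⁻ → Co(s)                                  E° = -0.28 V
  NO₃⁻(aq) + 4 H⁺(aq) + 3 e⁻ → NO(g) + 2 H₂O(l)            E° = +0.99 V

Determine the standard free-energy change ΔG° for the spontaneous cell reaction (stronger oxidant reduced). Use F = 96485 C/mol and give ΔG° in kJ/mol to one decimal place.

NO₃⁻/NO (E° = +0.99 V) is the cathode; Co²⁺/Co (E° = -0.28 V) is the anode, so E°cell = +1.27 V.
Balancing electrons gives n = 6 (lcm of 3 and 2).
ΔG° = −nFE° = −(6)(96485)(+1.27) = -735,216 J = -735.2 kJ/mol.

-735.2 kJ/mol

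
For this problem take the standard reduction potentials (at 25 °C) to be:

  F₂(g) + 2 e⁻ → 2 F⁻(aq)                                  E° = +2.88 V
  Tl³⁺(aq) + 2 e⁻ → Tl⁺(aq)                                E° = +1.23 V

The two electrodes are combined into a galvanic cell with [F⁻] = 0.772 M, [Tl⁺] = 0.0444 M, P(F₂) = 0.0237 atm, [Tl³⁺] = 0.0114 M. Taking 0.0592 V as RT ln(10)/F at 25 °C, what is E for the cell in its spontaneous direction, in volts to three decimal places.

F₂/F⁻ is the cathode (higher E°), Tl³⁺/Tl⁺ the anode: E°cell = +2.88 − (+1.23) = +1.65 V, n = 2.
Overall: F₂(g) + Tl⁺(aq) → 2 F⁻(aq) + Tl³⁺(aq)
Q = [F⁻]^2·[Tl³⁺] / (P(F₂)·[Tl⁺]); log Q = 0.810.
E = E° − (0.0592/n) log Q = +1.65 − (0.0592/2)(0.810) = +1.626 V.

+1.626 V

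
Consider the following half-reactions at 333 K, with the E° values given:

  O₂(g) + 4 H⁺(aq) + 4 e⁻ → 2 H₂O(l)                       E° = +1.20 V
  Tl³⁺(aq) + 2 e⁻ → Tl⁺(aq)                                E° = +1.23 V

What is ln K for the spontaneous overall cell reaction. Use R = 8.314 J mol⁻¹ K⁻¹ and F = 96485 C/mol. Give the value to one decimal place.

Cathode: Tl³⁺/Tl⁺; anode: O₂/H₂O. E°cell = (+1.23) − (+1.20) = +0.03 V, with n = 4.
ΔG° = −nFE° = −RT ln K, so ln K = nFE°/(RT) = (4)(96485)(+0.03) / ((8.314)(333)) = 4.182.

4.2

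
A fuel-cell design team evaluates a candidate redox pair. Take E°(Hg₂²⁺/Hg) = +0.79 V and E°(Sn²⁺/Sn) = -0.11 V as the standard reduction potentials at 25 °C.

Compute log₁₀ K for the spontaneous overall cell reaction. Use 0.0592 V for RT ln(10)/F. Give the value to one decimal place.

Cathode: Hg₂²⁺/Hg; anode: Sn²⁺/Sn. E°cell = +0.90 V, n = 2.
log K = nE°cell / 0.0592 = (2)(+0.90) / 0.0592 = 30.4.

30.4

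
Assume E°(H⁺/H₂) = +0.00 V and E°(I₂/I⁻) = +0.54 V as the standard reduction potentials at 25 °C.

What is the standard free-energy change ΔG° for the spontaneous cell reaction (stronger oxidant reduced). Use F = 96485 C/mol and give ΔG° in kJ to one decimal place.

I₂/I⁻ (E° = +0.54 V) is the cathode; H⁺/H₂ (E° = +0.00 V) is the anode, so E°cell = +0.54 V.
Balancing electrons gives n = 2 (lcm of 2 and 2).
ΔG° = −nFE° = −(2)(96485)(+0.54) = -104,204 J = -104.2 kJ.

-104.2 kJ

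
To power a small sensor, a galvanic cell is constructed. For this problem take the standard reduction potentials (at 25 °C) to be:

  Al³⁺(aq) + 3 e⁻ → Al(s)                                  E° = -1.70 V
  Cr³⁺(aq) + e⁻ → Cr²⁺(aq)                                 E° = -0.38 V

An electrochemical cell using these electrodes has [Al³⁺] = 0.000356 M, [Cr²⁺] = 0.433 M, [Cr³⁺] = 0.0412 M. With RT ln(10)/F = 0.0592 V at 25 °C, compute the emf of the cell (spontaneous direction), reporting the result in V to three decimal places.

Cr³⁺/Cr²⁺ is the cathode (higher E°), Al³⁺/Al the anode: E°cell = -0.38 − (-1.70) = +1.32 V, n = 3.
Overall: 3 Cr³⁺(aq) + Al(s) → 3 Cr²⁺(aq) + Al³⁺(aq)
Q = [Cr²⁺]^3·[Al³⁺] / ([Cr³⁺]^3); log Q = -0.384.
E = E° − (0.0592/n) log Q = +1.32 − (0.0592/3)(-0.384) = +1.328 V.

+1.328 V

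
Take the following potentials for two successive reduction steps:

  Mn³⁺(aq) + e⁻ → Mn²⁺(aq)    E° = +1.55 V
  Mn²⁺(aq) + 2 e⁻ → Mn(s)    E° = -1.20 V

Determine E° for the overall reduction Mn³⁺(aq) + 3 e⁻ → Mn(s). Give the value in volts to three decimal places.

-0.283 V

Adding the free-energy changes (−nFE°) of the two steps gives −n₃FE°₃ = −n₁FE°₁ − n₂FE°₂.
E°₃ = (1×+1.55 + 2×-1.20) / 3 = (-0.850) / 3 = -0.283 V.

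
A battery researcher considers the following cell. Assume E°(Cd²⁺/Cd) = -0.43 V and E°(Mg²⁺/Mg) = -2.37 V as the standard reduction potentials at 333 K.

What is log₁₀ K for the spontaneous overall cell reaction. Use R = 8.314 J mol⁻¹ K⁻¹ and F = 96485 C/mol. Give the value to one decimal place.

58.7

Cathode: Cd²⁺/Cd; anode: Mg²⁺/Mg. E°cell = (-0.43) − (-2.37) = +1.94 V, with n = 2.
ΔG° = −nFE° = −RT ln K, so ln K = nFE°/(RT) = (2)(96485)(+1.94) / ((8.314)(333)) = 135.219.
log₁₀ K = 135.219 / ln 10 = 58.7.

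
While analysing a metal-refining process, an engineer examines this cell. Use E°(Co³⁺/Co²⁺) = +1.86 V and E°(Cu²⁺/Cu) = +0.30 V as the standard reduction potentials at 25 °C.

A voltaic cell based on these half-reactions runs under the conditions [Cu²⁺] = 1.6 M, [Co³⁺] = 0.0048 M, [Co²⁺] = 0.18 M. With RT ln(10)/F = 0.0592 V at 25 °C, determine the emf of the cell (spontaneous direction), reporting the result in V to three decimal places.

Co³⁺/Co²⁺ is the cathode (higher E°), Cu²⁺/Cu the anode: E°cell = +1.86 − (+0.30) = +1.56 V, n = 2.
Overall: 2 Co³⁺(aq) + Cu(s) → 2 Co²⁺(aq) + Cu²⁺(aq)
Q = [Co²⁺]^2·[Cu²⁺] / ([Co³⁺]^2); log Q = 3.352.
E = E° − (0.0592/n) log Q = +1.56 − (0.0592/2)(3.352) = +1.461 V.

+1.461 V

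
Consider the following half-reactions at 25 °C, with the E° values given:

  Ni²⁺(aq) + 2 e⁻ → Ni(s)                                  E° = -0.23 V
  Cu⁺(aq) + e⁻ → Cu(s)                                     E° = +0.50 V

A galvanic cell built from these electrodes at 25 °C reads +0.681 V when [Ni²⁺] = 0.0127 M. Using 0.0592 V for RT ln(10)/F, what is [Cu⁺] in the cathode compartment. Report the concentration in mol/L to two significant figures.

0.017 M

Cu⁺/Cu is the cathode, Ni²⁺/Ni the anode: E°cell = +0.73 V, n = 2.
Overall reaction: 2 Cu⁺(aq) + Ni(s) → 2 Cu(s) + Ni²⁺(aq); Q = [Ni²⁺]^1/[Cu⁺]^2.
From E = E° − (0.0592/n) log Q: log Q = (E° − E)·n/0.0592 = (+0.73 − (+0.681))·2/0.0592 = 1.6554.
So 2·log[Cu⁺] = 1·log(0.0127) − log Q = -1.8962 − (1.6554) = -3.5516; log[Cu⁺] = -3.5516 / 2 = -1.7758; [Cu⁺] = 10^(-1.7758) ≈ 0.017 M.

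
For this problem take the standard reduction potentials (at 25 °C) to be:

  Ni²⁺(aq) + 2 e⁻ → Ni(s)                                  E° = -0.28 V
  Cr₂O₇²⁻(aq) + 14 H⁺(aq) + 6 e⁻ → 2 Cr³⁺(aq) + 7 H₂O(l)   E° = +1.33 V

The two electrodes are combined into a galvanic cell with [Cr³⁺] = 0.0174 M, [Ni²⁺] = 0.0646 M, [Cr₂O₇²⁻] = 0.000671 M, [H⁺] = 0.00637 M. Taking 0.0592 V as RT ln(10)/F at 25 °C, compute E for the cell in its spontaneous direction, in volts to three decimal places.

+1.345 V

Cr₂O₇²⁻/Cr³⁺ is the cathode (higher E°), Ni²⁺/Ni the anode: E°cell = +1.33 − (-0.28) = +1.61 V, n = 6.
Overall: Cr₂O₇²⁻(aq) + 14 H⁺(aq) + 3 Ni(s) → 2 Cr³⁺(aq) + 7 H₂O(l) + 3 Ni²⁺(aq)
Q = [Cr³⁺]^2·[Ni²⁺]^3 / ([Cr₂O₇²⁻]·[H⁺]^14); log Q = 26.827.
E = E° − (0.0592/n) log Q = +1.61 − (0.0592/6)(26.827) = +1.345 V.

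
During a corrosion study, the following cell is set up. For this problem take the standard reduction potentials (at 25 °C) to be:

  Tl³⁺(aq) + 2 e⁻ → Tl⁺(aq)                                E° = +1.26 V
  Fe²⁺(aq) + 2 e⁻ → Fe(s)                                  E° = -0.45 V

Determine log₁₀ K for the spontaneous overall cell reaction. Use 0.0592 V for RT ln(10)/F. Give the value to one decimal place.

Cathode: Tl³⁺/Tl⁺; anode: Fe²⁺/Fe. E°cell = +1.71 V, n = 2.
log K = nE°cell / 0.0592 = (2)(+1.71) / 0.0592 = 57.8.

57.8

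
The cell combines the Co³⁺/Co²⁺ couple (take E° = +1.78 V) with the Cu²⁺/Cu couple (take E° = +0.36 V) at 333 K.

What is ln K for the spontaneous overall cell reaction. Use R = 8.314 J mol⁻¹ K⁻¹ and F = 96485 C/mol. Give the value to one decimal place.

Cathode: Co³⁺/Co²⁺; anode: Cu²⁺/Cu. E°cell = (+1.78) − (+0.36) = +1.42 V, with n = 2.
ΔG° = −nFE° = −RT ln K, so ln K = nFE°/(RT) = (2)(96485)(+1.42) / ((8.314)(333)) = 98.975.

99.0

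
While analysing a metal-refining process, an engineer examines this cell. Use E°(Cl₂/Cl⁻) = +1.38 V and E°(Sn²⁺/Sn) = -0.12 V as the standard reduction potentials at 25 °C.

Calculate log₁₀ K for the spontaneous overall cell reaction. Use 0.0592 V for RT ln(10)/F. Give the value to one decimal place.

Cathode: Cl₂/Cl⁻; anode: Sn²⁺/Sn. E°cell = +1.50 V, n = 2.
log K = nE°cell / 0.0592 = (2)(+1.50) / 0.0592 = 50.7.

50.7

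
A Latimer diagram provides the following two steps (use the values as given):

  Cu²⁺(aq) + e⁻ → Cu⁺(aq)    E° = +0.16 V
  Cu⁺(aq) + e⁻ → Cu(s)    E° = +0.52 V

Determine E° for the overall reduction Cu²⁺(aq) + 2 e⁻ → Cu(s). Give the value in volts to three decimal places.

+0.340 V

Adding the free-energy changes (−nFE°) of the two steps gives −n₃FE°₃ = −n₁FE°₁ − n₂FE°₂.
E°₃ = (1×+0.16 + 1×+0.52) / 2 = (+0.680) / 2 = +0.340 V.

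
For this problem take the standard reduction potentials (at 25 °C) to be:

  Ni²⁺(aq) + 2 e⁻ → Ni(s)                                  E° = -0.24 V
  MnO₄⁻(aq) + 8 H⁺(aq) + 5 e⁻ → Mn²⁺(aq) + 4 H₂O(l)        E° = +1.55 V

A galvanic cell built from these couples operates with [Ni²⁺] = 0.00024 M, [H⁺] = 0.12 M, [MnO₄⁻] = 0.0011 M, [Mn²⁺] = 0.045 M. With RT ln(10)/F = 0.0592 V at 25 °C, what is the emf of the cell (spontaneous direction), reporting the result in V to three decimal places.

MnO₄⁻/Mn²⁺ is the cathode (higher E°), Ni²⁺/Ni the anode: E°cell = +1.55 − (-0.24) = +1.79 V, n = 10.
Overall: 2 MnO₄⁻(aq) + 16 H⁺(aq) + 5 Ni(s) → 2 Mn²⁺(aq) + 8 H₂O(l) + 5 Ni²⁺(aq)
Q = [Mn²⁺]^2·[Ni²⁺]^5 / ([MnO₄⁻]^2·[H⁺]^16); log Q = -0.142.
E = E° − (0.0592/n) log Q = +1.79 − (0.0592/10)(-0.142) = +1.791 V.

+1.791 V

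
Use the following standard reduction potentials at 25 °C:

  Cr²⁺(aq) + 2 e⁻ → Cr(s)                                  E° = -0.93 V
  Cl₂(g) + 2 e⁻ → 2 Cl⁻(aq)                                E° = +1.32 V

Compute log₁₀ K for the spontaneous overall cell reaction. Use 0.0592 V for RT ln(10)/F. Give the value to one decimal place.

Cathode: Cl₂/Cl⁻; anode: Cr²⁺/Cr. E°cell = +2.25 V, n = 2.
log K = nE°cell / 0.0592 = (2)(+2.25) / 0.0592 = 76.0.

76.0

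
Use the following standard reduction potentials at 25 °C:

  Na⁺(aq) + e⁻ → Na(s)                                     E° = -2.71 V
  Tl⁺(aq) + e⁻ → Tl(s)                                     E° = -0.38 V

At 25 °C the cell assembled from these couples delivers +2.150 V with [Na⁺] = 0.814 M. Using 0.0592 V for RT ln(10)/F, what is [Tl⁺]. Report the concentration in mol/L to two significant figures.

0.00074 M

Tl⁺/Tl is the cathode, Na⁺/Na the anode: E°cell = +2.33 V, n = 1.
Overall reaction: Tl⁺(aq) + Na(s) → Tl(s) + Na⁺(aq); Q = [Na⁺]^1/[Tl⁺]^1.
From E = E° − (0.0592/n) log Q: log Q = (E° − E)·n/0.0592 = (+2.33 − (+2.150))·1/0.0592 = 3.0405.
So 1·log[Tl⁺] = 1·log(0.814) − log Q = -0.0894 − (3.0405) = -3.1299; [Tl⁺] = 10^(-3.1299) ≈ 0.00074 M.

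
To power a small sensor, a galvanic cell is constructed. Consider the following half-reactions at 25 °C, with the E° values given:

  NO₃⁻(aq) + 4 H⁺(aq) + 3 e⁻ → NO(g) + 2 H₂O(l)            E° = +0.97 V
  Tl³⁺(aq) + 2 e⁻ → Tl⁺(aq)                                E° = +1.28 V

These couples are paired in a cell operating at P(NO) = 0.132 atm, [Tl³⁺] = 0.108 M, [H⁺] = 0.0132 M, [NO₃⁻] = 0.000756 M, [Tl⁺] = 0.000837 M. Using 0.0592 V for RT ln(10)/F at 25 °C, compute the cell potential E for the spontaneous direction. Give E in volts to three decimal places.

Tl³⁺/Tl⁺ is the cathode (higher E°), NO₃⁻/NO the anode: E°cell = +1.28 − (+0.97) = +0.31 V, n = 6.
Overall: 3 Tl³⁺(aq) + 2 NO(g) + 4 H₂O(l) → 3 Tl⁺(aq) + 2 NO₃⁻(aq) + 8 H⁺(aq)
Q = [Tl⁺]^3·[NO₃⁻]^2·[H⁺]^8 / ([Tl³⁺]^3·P(NO)^2); log Q = -25.852.
E = E° − (0.0592/n) log Q = +0.31 − (0.0592/6)(-25.852) = +0.565 V.

+0.565 V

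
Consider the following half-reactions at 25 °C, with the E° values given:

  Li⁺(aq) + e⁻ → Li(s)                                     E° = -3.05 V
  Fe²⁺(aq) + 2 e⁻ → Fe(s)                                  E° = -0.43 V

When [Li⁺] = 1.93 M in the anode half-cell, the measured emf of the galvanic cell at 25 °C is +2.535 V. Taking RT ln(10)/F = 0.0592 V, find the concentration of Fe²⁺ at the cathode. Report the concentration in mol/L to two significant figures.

0.0050 M

Fe²⁺/Fe is the cathode, Li⁺/Li the anode: E°cell = +2.62 V, n = 2.
Overall reaction: Fe²⁺(aq) + 2 Li(s) → Fe(s) + 2 Li⁺(aq); Q = [Li⁺]^2/[Fe²⁺]^1.
From E = E° − (0.0592/n) log Q: log Q = (E° − E)·n/0.0592 = (+2.62 − (+2.535))·2/0.0592 = 2.8716.
So 1·log[Fe²⁺] = 2·log(1.93) − log Q = 0.5711 − (2.8716) = -2.3005; [Fe²⁺] = 10^(-2.3005) ≈ 0.0050 M.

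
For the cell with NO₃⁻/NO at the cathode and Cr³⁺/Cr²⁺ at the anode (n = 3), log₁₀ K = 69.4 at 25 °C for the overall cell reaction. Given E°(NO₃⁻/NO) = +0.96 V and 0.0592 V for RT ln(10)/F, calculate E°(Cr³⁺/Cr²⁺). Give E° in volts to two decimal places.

-0.41 V

E°cell = (0.0592/n)·log K = (0.0592/3)(69.4) = +1.369 V.
Since NO₃⁻/NO is the cathode and Cr³⁺/Cr²⁺ the anode, E°cell = E°(NO₃⁻/NO) − E°(Cr³⁺/Cr²⁺).
So E°(Cr³⁺/Cr²⁺) = E°(NO₃⁻/NO) − E°cell = (+0.96) − (+1.369) = -0.41 V.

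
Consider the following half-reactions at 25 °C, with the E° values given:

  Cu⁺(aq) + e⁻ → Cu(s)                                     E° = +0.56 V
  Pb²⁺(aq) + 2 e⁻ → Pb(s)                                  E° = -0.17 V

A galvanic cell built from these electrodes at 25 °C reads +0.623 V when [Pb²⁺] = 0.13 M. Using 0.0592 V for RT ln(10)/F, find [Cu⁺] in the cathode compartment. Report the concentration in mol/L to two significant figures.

Cu⁺/Cu is the cathode, Pb²⁺/Pb the anode: E°cell = +0.73 V, n = 2.
Overall reaction: 2 Cu⁺(aq) + Pb(s) → 2 Cu(s) + Pb²⁺(aq); Q = [Pb²⁺]^1/[Cu⁺]^2.
From E = E° − (0.0592/n) log Q: log Q = (E° − E)·n/0.0592 = (+0.73 − (+0.623))·2/0.0592 = 3.6149.
So 2·log[Cu⁺] = 1·log(0.13) − log Q = -0.8861 − (3.6149) = -4.5010; log[Cu⁺] = -4.5010 / 2 = -2.2505; [Cu⁺] = 10^(-2.2505) ≈ 0.0056 M.

0.0056 M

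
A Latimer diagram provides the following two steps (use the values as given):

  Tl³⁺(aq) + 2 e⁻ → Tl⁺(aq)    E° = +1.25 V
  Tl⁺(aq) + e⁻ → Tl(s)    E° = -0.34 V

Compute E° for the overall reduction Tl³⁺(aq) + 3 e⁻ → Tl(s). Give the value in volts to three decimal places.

Standard free energies of sequential steps add: ΔG°₃ = ΔG°₁ + ΔG°₂, so n₃E°₃ = n₁E°₁ + n₂E°₂.
E°₃ = (2×+1.25 + 1×-0.34) / 3 = (+2.160) / 3 = +0.720 V.

+0.720 V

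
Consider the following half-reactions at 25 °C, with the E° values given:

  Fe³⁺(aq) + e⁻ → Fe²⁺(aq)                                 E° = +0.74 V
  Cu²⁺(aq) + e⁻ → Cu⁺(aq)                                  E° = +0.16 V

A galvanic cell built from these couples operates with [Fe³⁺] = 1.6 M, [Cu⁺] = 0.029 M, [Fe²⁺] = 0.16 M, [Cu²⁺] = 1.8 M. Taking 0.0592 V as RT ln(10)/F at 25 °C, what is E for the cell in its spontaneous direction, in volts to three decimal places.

Fe³⁺/Fe²⁺ is the cathode (higher E°), Cu²⁺/Cu⁺ the anode: E°cell = +0.74 − (+0.16) = +0.58 V, n = 1.
Overall: Fe³⁺(aq) + Cu⁺(aq) → Fe²⁺(aq) + Cu²⁺(aq)
Q = [Fe²⁺]·[Cu²⁺] / ([Fe³⁺]·[Cu⁺]); log Q = 0.793.
E = E° − (0.0592/n) log Q = +0.58 − (0.0592/1)(0.793) = +0.533 V.

+0.533 V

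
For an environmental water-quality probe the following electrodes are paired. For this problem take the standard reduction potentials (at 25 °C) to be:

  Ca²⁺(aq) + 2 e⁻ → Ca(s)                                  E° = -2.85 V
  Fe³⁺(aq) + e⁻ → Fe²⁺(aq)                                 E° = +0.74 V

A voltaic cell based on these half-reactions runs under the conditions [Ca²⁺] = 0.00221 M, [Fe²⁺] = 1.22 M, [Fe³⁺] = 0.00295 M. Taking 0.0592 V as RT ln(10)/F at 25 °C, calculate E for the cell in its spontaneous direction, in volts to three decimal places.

+3.514 V

Fe³⁺/Fe²⁺ is the cathode (higher E°), Ca²⁺/Ca the anode: E°cell = +0.74 − (-2.85) = +3.59 V, n = 2.
Overall: 2 Fe³⁺(aq) + Ca(s) → 2 Fe²⁺(aq) + Ca²⁺(aq)
Q = [Fe²⁺]^2·[Ca²⁺] / ([Fe³⁺]^2); log Q = 2.577.
E = E° − (0.0592/n) log Q = +3.59 − (0.0592/2)(2.577) = +3.514 V.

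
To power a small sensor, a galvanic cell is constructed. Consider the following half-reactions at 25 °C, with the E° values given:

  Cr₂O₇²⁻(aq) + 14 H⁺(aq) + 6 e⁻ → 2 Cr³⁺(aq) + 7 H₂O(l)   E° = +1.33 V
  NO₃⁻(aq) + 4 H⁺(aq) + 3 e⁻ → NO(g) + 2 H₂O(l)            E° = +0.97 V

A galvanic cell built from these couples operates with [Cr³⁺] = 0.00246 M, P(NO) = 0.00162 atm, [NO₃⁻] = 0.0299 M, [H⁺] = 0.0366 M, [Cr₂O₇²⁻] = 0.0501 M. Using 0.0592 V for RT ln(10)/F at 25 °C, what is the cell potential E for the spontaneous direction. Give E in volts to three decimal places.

Cr₂O₇²⁻/Cr³⁺ is the cathode (higher E°), NO₃⁻/NO the anode: E°cell = +1.33 − (+0.97) = +0.36 V, n = 6.
Overall: Cr₂O₇²⁻(aq) + 6 H⁺(aq) + 2 NO(g) → 2 Cr³⁺(aq) + 3 H₂O(l) + 2 NO₃⁻(aq)
Q = [Cr³⁺]^2·[NO₃⁻]^2 / ([Cr₂O₇²⁻]·[H⁺]^6·P(NO)^2); log Q = 7.233.
E = E° − (0.0592/n) log Q = +0.36 − (0.0592/6)(7.233) = +0.289 V.

+0.289 V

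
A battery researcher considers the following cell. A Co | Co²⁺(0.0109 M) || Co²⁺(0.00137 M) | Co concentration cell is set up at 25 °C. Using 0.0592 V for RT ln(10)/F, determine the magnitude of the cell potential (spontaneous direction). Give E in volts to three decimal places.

+0.027 V

For a concentration cell E°cell = 0. The 0.0109 M side is the cathode (reduction is favoured where [Co²⁺] is higher).
With n = 2, E = −(0.0592/2) log([Co²⁺]ₐₙ/[Co²⁺]꜀ₐₜ) = −(0.0592/2) log(0.00137/0.0109) = −(0.0592/2)(-0.901) = +0.027 V.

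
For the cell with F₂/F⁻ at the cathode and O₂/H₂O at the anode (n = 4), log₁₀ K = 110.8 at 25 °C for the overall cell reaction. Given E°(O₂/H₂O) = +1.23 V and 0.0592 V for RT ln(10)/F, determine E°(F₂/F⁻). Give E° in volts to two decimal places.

E°cell = (0.0592/n)·log K = (0.0592/4)(110.8) = +1.640 V.
Since F₂/F⁻ is the cathode and O₂/H₂O the anode, E°cell = E°(F₂/F⁻) − E°(O₂/H₂O).
So E°(F₂/F⁻) = E°cell + E°(O₂/H₂O) = +1.640 + (+1.23) = +2.87 V.

+2.87 V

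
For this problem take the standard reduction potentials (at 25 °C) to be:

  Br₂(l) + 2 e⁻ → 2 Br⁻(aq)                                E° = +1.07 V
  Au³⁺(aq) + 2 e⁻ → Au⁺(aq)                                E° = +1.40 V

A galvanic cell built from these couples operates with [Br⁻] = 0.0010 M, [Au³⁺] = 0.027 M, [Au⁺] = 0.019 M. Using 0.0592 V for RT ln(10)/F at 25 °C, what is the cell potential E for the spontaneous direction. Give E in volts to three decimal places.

+0.157 V

Au³⁺/Au⁺ is the cathode (higher E°), Br₂/Br⁻ the anode: E°cell = +1.40 − (+1.07) = +0.33 V, n = 2.
Overall: Au³⁺(aq) + 2 Br⁻(aq) → Au⁺(aq) + Br₂(l)
Q = [Au⁺] / ([Au³⁺]·[Br⁻]^2); log Q = 5.847.
E = E° − (0.0592/n) log Q = +0.33 − (0.0592/2)(5.847) = +0.157 V.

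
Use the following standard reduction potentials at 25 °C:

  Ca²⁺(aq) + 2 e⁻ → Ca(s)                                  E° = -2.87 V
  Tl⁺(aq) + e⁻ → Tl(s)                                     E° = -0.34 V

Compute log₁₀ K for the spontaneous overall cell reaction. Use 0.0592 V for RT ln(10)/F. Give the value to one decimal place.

85.5

Cathode: Tl⁺/Tl; anode: Ca²⁺/Ca. E°cell = +2.53 V, n = 2.
log K = nE°cell / 0.0592 = (2)(+2.53) / 0.0592 = 85.5.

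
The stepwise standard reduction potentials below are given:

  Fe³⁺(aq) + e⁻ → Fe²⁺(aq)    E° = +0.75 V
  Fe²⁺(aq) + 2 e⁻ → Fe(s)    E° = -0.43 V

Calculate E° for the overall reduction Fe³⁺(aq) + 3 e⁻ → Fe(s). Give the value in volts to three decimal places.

-0.037 V

Since ΔG° = −nFE° is additive over sequential reductions, n₃E°₃ = n₁E°₁ + n₂E°₂.
E°₃ = (1×+0.75 + 2×-0.43) / 3 = (-0.110) / 3 = -0.037 V.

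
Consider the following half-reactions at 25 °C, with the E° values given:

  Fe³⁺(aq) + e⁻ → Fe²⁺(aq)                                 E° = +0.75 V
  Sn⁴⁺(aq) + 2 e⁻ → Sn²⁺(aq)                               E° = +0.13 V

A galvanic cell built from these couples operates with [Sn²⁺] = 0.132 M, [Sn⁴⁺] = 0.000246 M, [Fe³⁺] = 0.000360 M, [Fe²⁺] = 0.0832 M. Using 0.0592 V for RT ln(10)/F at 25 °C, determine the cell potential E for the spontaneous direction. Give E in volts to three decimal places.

+0.561 V

Fe³⁺/Fe²⁺ is the cathode (higher E°), Sn⁴⁺/Sn²⁺ the anode: E°cell = +0.75 − (+0.13) = +0.62 V, n = 2.
Overall: 2 Fe³⁺(aq) + Sn²⁺(aq) → 2 Fe²⁺(aq) + Sn⁴⁺(aq)
Q = [Fe²⁺]^2·[Sn⁴⁺] / ([Fe³⁺]^2·[Sn²⁺]); log Q = 1.998.
E = E° − (0.0592/n) log Q = +0.62 − (0.0592/2)(1.998) = +0.561 V.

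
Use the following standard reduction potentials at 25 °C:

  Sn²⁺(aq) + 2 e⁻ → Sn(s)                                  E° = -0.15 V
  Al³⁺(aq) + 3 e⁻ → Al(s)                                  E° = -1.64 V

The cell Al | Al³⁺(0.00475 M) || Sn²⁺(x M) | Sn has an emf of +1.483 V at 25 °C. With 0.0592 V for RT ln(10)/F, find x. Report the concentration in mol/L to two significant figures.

Sn²⁺/Sn is the cathode, Al³⁺/Al the anode: E°cell = +1.49 V, n = 6.
Overall reaction: 3 Sn²⁺(aq) + 2 Al(s) → 3 Sn(s) + 2 Al³⁺(aq); Q = [Al³⁺]^2/[Sn²⁺]^3.
From E = E° − (0.0592/n) log Q: log Q = (E° − E)·n/0.0592 = (+1.49 − (+1.483))·6/0.0592 = 0.7095.
So 3·log[Sn²⁺] = 2·log(0.00475) − log Q = -4.6466 − (0.7095) = -5.3561; log[Sn²⁺] = -5.3561 / 3 = -1.7854; [Sn²⁺] = 10^(-1.7854) ≈ 0.016 M.

0.016 M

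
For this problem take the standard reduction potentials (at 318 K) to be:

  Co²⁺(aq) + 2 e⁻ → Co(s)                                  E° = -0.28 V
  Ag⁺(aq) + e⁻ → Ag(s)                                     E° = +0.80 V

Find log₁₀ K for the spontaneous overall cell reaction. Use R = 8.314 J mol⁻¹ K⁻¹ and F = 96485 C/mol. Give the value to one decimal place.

34.2

Cathode: Ag⁺/Ag; anode: Co²⁺/Co. E°cell = (+0.80) − (-0.28) = +1.08 V, with n = 2.
ΔG° = −nFE° = −RT ln K, so ln K = nFE°/(RT) = (2)(96485)(+1.08) / ((8.314)(318)) = 78.827.
log₁₀ K = 78.827 / ln 10 = 34.2.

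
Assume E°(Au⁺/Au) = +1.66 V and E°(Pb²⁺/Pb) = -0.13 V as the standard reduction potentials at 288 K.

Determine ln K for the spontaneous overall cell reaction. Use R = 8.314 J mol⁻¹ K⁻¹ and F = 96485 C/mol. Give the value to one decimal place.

Cathode: Au⁺/Au; anode: Pb²⁺/Pb. E°cell = (+1.66) − (-0.13) = +1.79 V, with n = 2.
ΔG° = −nFE° = −RT ln K, so ln K = nFE°/(RT) = (2)(96485)(+1.79) / ((8.314)(288)) = 144.258.

144.3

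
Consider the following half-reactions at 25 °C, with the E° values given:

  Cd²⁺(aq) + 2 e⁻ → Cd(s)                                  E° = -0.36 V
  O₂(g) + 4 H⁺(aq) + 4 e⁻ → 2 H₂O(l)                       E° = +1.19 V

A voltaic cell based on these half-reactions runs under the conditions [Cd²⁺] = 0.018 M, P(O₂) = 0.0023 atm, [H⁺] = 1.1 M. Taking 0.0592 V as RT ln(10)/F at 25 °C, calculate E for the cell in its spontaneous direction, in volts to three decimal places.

+1.565 V

O₂/H₂O is the cathode (higher E°), Cd²⁺/Cd the anode: E°cell = +1.19 − (-0.36) = +1.55 V, n = 4.
Overall: O₂(g) + 4 H⁺(aq) + 2 Cd(s) → 2 H₂O(l) + 2 Cd²⁺(aq)
Q = [Cd²⁺]^2 / (P(O₂)·[H⁺]^4); log Q = -1.017.
E = E° − (0.0592/n) log Q = +1.55 − (0.0592/4)(-1.017) = +1.565 V.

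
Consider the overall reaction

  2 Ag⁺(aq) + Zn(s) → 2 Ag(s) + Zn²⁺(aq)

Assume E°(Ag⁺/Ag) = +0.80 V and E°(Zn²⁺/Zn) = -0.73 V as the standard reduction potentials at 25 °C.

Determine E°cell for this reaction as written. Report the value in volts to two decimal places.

+1.53 V

The Ag⁺/Ag couple has the higher reduction potential, so it is the cathode; Zn²⁺/Zn is oxidised at the anode.
E°cell = E°(cathode) − E°(anode) = (+0.80) − (-0.73) = +1.53 V.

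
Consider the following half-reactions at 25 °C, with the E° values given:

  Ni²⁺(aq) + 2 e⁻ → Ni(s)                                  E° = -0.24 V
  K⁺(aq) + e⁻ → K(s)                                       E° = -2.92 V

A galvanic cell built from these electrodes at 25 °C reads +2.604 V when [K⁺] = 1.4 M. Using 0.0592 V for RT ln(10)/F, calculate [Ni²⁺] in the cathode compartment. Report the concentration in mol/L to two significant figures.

Ni²⁺/Ni is the cathode, K⁺/K the anode: E°cell = +2.68 V, n = 2.
Overall reaction: Ni²⁺(aq) + 2 K(s) → Ni(s) + 2 K⁺(aq); Q = [K⁺]^2/[Ni²⁺]^1.
From E = E° − (0.0592/n) log Q: log Q = (E° − E)·n/0.0592 = (+2.68 − (+2.604))·2/0.0592 = 2.5676.
So 1·log[Ni²⁺] = 2·log(1.4) − log Q = 0.2923 − (2.5676) = -2.2753; [Ni²⁺] = 10^(-2.2753) ≈ 0.0053 M.

0.0053 M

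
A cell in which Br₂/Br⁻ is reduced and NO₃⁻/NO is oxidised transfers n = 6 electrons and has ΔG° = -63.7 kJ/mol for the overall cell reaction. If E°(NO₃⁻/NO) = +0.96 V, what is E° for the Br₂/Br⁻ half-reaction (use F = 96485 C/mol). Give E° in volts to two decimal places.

E°cell = −ΔG°/(nF) = −(-63.7×10³)/((6)(96485)) = +0.110 V.
Since Br₂/Br⁻ is the cathode and NO₃⁻/NO the anode, E°cell = E°(Br₂/Br⁻) − E°(NO₃⁻/NO).
So E°(Br₂/Br⁻) = E°cell + E°(NO₃⁻/NO) = +0.110 + (+0.96) = +1.07 V.

+1.07 V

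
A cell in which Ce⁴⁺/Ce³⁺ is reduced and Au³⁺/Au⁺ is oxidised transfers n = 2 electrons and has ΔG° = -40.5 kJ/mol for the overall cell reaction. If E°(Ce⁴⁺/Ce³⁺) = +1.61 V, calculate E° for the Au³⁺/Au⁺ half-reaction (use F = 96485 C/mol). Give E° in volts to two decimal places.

E°cell = −ΔG°/(nF) = −(-40.5×10³)/((2)(96485)) = +0.210 V.
Since Ce⁴⁺/Ce³⁺ is the cathode and Au³⁺/Au⁺ the anode, E°cell = E°(Ce⁴⁺/Ce³⁺) − E°(Au³⁺/Au⁺).
So E°(Au³⁺/Au⁺) = E°(Ce⁴⁺/Ce³⁺) − E°cell = (+1.61) − (+0.210) = +1.40 V.

+1.40 V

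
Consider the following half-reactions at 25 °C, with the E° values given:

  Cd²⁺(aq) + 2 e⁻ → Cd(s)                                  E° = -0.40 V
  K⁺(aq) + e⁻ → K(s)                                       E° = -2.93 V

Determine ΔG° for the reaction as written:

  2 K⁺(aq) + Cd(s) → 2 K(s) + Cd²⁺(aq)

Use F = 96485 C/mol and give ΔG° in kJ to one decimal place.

As written, K⁺/K is reduced (cathode) and Cd²⁺/Cd is oxidised (anode), so E°cell = (-2.93) − (-0.40) = -2.53 V.
Balancing electrons gives n = 2.
ΔG° = −nFE° = −(2)(96485)(-2.53) = 488,214 J = +488.2 kJ.

+488.2 kJ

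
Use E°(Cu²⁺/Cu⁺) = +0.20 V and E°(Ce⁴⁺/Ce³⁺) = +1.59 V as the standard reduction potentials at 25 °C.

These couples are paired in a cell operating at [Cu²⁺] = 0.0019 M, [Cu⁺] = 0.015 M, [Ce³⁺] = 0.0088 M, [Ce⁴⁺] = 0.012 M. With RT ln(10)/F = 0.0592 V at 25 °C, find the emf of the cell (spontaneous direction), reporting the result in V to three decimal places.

Ce⁴⁺/Ce³⁺ is the cathode (higher E°), Cu²⁺/Cu⁺ the anode: E°cell = +1.59 − (+0.20) = +1.39 V, n = 1.
Overall: Ce⁴⁺(aq) + Cu⁺(aq) → Ce³⁺(aq) + Cu²⁺(aq)
Q = [Ce³⁺]·[Cu²⁺] / ([Ce⁴⁺]·[Cu⁺]); log Q = -1.032.
E = E° − (0.0592/n) log Q = +1.39 − (0.0592/1)(-1.032) = +1.451 V.

+1.451 V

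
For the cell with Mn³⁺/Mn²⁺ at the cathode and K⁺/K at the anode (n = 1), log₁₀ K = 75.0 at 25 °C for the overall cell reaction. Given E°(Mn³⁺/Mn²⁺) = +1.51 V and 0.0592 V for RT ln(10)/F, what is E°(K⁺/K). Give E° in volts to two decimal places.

E°cell = (0.0592/n)·log K = (0.0592/1)(75.0) = +4.440 V.
Since Mn³⁺/Mn²⁺ is the cathode and K⁺/K the anode, E°cell = E°(Mn³⁺/Mn²⁺) − E°(K⁺/K).
So E°(K⁺/K) = E°(Mn³⁺/Mn²⁺) − E°cell = (+1.51) − (+4.440) = -2.93 V.

-2.93 V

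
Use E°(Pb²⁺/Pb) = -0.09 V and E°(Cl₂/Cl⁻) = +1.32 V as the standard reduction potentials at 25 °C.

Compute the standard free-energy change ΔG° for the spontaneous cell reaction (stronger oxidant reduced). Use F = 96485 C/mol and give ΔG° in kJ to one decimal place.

Cl₂/Cl⁻ (E° = +1.32 V) is the cathode; Pb²⁺/Pb (E° = -0.09 V) is the anode, so E°cell = +1.41 V.
Balancing electrons gives n = 2 (lcm of 2 and 2).
ΔG° = −nFE° = −(2)(96485)(+1.41) = -272,088 J = -272.1 kJ.

-272.1 kJ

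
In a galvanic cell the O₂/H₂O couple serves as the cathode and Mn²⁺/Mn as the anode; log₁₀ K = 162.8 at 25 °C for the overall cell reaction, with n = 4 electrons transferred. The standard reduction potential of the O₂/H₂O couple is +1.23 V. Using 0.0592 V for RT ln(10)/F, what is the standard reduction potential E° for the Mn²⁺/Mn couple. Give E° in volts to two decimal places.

-1.18 V

E°cell = (0.0592/n)·log K = (0.0592/4)(162.8) = +2.409 V.
Since O₂/H₂O is the cathode and Mn²⁺/Mn the anode, E°cell = E°(O₂/H₂O) − E°(Mn²⁺/Mn).
So E°(Mn²⁺/Mn) = E°(O₂/H₂O) − E°cell = (+1.23) − (+2.409) = -1.18 V.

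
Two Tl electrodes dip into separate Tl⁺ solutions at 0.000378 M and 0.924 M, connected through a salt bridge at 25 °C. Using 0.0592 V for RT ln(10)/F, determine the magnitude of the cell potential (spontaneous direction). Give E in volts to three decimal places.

+0.201 V

For a concentration cell E°cell = 0. The 0.924 M side is the cathode (reduction is favoured where [Tl⁺] is higher).
With n = 1, E = −(0.0592/1) log([Tl⁺]ₐₙ/[Tl⁺]꜀ₐₜ) = −(0.0592/1) log(0.000378/0.924) = −(0.0592/1)(-3.388) = +0.201 V.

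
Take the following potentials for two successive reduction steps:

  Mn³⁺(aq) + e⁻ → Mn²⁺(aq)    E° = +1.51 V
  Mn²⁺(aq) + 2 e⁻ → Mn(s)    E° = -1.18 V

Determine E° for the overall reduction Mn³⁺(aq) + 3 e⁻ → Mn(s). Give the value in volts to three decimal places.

Since ΔG° = −nFE° is additive over sequential reductions, n₃E°₃ = n₁E°₁ + n₂E°₂.
E°₃ = (1×+1.51 + 2×-1.18) / 3 = (-0.850) / 3 = -0.283 V.
E° values themselves are not directly additive — weighting by electron count is essential.

-0.283 V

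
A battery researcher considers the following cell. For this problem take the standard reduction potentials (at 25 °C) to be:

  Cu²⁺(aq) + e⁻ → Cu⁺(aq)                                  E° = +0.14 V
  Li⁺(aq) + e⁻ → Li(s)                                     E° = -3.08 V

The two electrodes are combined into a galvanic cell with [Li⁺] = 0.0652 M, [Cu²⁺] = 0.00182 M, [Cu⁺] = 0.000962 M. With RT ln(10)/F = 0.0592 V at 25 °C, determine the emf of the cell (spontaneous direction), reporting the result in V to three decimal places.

Cu²⁺/Cu⁺ is the cathode (higher E°), Li⁺/Li the anode: E°cell = +0.14 − (-3.08) = +3.22 V, n = 1.
Overall: Cu²⁺(aq) + Li(s) → Cu⁺(aq) + Li⁺(aq)
Q = [Cu⁺]·[Li⁺] / ([Cu²⁺]); log Q = -1.463.
E = E° − (0.0592/n) log Q = +3.22 − (0.0592/1)(-1.463) = +3.307 V.

+3.307 V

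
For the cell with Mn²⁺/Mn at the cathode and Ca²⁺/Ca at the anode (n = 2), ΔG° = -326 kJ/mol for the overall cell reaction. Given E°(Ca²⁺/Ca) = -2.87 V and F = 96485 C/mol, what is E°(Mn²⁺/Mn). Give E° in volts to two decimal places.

-1.18 V

E°cell = −ΔG°/(nF) = −(-326×10³)/((2)(96485)) = +1.689 V.
Since Mn²⁺/Mn is the cathode and Ca²⁺/Ca the anode, E°cell = E°(Mn²⁺/Mn) − E°(Ca²⁺/Ca).
So E°(Mn²⁺/Mn) = E°cell + E°(Ca²⁺/Ca) = +1.689 + (-2.87) = -1.18 V.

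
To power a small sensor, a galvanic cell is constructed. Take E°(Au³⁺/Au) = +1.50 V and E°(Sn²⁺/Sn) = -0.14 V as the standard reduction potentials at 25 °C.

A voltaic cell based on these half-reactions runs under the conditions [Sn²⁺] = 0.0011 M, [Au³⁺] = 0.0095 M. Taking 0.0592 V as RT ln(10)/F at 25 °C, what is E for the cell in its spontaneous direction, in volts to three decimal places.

Au³⁺/Au is the cathode (higher E°), Sn²⁺/Sn the anode: E°cell = +1.50 − (-0.14) = +1.64 V, n = 6.
Overall: 2 Au³⁺(aq) + 3 Sn(s) → 2 Au(s) + 3 Sn²⁺(aq)
Q = [Sn²⁺]^3 / ([Au³⁺]^2); log Q = -4.831.
E = E° − (0.0592/n) log Q = +1.64 − (0.0592/6)(-4.831) = +1.688 V.

+1.688 V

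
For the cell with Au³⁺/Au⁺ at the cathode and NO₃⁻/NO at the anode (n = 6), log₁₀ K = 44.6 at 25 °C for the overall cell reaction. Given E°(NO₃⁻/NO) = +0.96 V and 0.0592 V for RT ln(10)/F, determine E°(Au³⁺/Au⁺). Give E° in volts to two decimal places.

E°cell = (0.0592/n)·log K = (0.0592/6)(44.6) = +0.440 V.
Since Au³⁺/Au⁺ is the cathode and NO₃⁻/NO the anode, E°cell = E°(Au³⁺/Au⁺) − E°(NO₃⁻/NO).
So E°(Au³⁺/Au⁺) = E°cell + E°(NO₃⁻/NO) = +0.440 + (+0.96) = +1.40 V.

+1.40 V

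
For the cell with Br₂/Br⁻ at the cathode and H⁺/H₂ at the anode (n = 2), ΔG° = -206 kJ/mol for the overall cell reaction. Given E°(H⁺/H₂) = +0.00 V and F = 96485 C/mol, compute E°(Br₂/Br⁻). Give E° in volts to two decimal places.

+1.07 V

E°cell = −ΔG°/(nF) = −(-206×10³)/((2)(96485)) = +1.068 V.
Since Br₂/Br⁻ is the cathode and H⁺/H₂ the anode, E°cell = E°(Br₂/Br⁻) − E°(H⁺/H₂).
So E°(Br₂/Br⁻) = E°cell + E°(H⁺/H₂) = +1.068 + (+0.00) = +1.07 V.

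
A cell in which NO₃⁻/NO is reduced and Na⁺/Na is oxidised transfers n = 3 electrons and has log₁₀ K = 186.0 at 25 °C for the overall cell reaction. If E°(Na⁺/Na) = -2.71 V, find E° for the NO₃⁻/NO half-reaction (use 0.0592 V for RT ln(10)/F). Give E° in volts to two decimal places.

E°cell = (0.0592/n)·log K = (0.0592/3)(186.0) = +3.670 V.
Since NO₃⁻/NO is the cathode and Na⁺/Na the anode, E°cell = E°(NO₃⁻/NO) − E°(Na⁺/Na).
So E°(NO₃⁻/NO) = E°cell + E°(Na⁺/Na) = +3.670 + (-2.71) = +0.96 V.

+0.96 V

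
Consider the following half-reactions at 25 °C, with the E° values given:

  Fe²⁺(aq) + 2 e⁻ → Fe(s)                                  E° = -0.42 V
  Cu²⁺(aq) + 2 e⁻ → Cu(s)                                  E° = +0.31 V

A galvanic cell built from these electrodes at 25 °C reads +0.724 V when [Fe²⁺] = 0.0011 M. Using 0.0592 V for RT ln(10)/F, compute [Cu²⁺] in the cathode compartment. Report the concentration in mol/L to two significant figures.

Cu²⁺/Cu is the cathode, Fe²⁺/Fe the anode: E°cell = +0.73 V, n = 2.
Overall reaction: Cu²⁺(aq) + Fe(s) → Cu(s) + Fe²⁺(aq); Q = [Fe²⁺]^1/[Cu²⁺]^1.
From E = E° − (0.0592/n) log Q: log Q = (E° − E)·n/0.0592 = (+0.73 − (+0.724))·2/0.0592 = 0.2027.
So 1·log[Cu²⁺] = 1·log(0.0011) − log Q = -2.9586 − (0.2027) = -3.1613; [Cu²⁺] = 10^(-3.1613) ≈ 0.00069 M.

0.00069 M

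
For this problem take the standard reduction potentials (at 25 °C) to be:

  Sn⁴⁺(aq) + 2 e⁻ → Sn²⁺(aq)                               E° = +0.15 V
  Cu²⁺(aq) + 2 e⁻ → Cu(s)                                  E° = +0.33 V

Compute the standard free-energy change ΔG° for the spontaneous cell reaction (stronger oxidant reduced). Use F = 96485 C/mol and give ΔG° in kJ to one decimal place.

Cu²⁺/Cu (E° = +0.33 V) is the cathode; Sn⁴⁺/Sn²⁺ (E° = +0.15 V) is the anode, so E°cell = +0.18 V.
Balancing electrons gives n = 2 (lcm of 2 and 2).
ΔG° = −nFE° = −(2)(96485)(+0.18) = -34,735 J = -34.7 kJ.

-34.7 kJ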